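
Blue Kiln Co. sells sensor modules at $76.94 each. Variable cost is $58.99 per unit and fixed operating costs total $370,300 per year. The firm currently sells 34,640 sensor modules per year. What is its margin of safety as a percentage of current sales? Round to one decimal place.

Each unit contributes $76.94 − $58.99 = $17.95. Break-even units = $370,300 ÷ $17.95 = 20,629.53; break-even revenue = 20,629.53 × $76.94 = $1,587,235.77.
Current sales = 34,640 × $76.94 = $2,665,201.60.
Margin of safety = ($2,665,201.60 − $1,587,235.77) ÷ $2,665,201.60 = 40.4%.

40.4%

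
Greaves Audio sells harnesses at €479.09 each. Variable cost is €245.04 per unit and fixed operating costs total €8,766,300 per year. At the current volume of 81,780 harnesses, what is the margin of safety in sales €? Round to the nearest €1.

€21,235,752

Unit CM = price − variable cost = €479.09 − €245.04 = €234.05. Break-even units = €8,766,300 ÷ €234.05 = 37,454.82; break-even revenue = 37,454.82 × €479.09 = €17,944,228.44.
Actual sales revenue = 81,780 × €479.09 = €39,179,980.20.
Margin of safety = €39,179,980.20 − €17,944,228.44 = €21,235,752.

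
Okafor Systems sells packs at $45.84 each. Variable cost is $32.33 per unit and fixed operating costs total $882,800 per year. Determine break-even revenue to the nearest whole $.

CM per unit = $45.84 − $32.33 = $13.51; CM ratio = $13.51 / $45.84 = 0.2947.
Break-even revenue = fixed costs × price ÷ CM = $882,800 × $45.84 ÷ $13.51 = $2,995,378.

$2,995,378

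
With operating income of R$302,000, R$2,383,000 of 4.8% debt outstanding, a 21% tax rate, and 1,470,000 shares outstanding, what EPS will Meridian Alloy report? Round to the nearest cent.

Pre-tax income = R$302,000 − R$114,384.00 = R$187,616.00.
After tax at 21%: net income = R$187,616.00 × 0.79 = R$148,216.64.
EPS = R$148,216.64 ÷ 1,470,000 = R$0.10.

R$0.10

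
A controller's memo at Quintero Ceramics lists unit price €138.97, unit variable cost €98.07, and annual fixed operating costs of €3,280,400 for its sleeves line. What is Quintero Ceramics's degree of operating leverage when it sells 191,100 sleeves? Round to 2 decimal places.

Total contribution margin = 191,100 × €40.90 = €7,815,990.00.
Operating income = contribution − fixed costs = €7,815,990.00 − €3,280,400 = €4,535,590.00.
Degree of operating leverage = €7,815,990.00 / €4,535,590.00 = 1.7233.

1.72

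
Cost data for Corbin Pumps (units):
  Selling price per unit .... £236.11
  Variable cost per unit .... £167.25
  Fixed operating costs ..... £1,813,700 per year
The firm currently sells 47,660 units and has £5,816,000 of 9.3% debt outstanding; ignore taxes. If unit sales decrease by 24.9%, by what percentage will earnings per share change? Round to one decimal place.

Contribution at this volume is 47,660 × £68.86 = £3,281,867.60.
Subtracting fixed costs: EBIT = £3,281,867.60 − £1,813,700 = £1,468,167.60.
Interest = £540,888.00, so EBIT − I = £927,279.60.
Degree of combined leverage = contribution ÷ (EBIT − I) = £3,281,867.60 ÷ £927,279.60 = 3.5392.
%ΔEPS = DCL × %ΔSales = 3.5392 × -24.9% = -88.1%.

-88.1%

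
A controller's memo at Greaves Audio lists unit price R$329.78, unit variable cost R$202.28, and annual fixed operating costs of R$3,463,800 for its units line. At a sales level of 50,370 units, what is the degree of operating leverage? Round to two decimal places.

2.17

At 50,370 units, contribution = 50,370 × R$127.50 = R$6,422,175.00.
Operating income = contribution − fixed costs = R$6,422,175.00 − R$3,463,800 = R$2,958,375.00.
DOL = contribution ÷ EBIT = R$6,422,175.00 ÷ R$2,958,375.00 = 2.1708.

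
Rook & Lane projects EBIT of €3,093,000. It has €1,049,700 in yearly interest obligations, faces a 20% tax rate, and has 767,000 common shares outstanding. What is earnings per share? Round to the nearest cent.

€2.13

Pre-tax income = €3,093,000 − €1,049,700.00 = €2,043,300.00.
Net income = €2,043,300.00 × (1 − 0.20) = €1,634,640.00.
Per share: €1,634,640.00 / 767,000 shares = €2.13.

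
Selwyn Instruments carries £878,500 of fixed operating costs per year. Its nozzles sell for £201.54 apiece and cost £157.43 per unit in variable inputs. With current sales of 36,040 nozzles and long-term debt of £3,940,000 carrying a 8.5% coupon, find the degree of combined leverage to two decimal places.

4.22

At 36,040 units, contribution = 36,040 × £44.11 = £1,589,724.40.
Operating income = contribution − fixed costs = £1,589,724.40 − £878,500 = £711,224.40. Interest = £334,900.00, so EBIT − I = £376,324.40.
Degree of total leverage = total CM / (EBIT − interest) = £1,589,724.40 / £376,324.40 = 4.2243.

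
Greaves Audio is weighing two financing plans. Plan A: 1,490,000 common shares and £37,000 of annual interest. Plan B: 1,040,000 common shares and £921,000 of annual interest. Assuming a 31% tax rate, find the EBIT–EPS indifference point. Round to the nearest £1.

£2,964,022

Set EPS_A = EPS_B: (EBIT − £37,000)(1 − 0.31) ÷ 1,490,000 = (EBIT − £921,000)(1 − 0.31) ÷ 1,040,000.
Cancelling (1 − t) and cross-multiplying: 1,040,000·(EBIT − 37,000) = 1,490,000·(EBIT − 921,000).
Solving, EBIT = (921,000·1,490,000 − 37,000·1,040,000) / (1,490,000 − 1,040,000) = 1,333,810,000,000 / 450,000 = 2,964,022.22.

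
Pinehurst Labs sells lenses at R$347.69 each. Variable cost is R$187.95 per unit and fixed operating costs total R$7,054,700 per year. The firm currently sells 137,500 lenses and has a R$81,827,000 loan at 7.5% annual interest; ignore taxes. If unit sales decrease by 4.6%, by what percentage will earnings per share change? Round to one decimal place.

-11.5%

Contribution at this volume is 137,500 × R$159.74 = R$21,964,250.00.
Subtracting fixed costs: EBIT = R$21,964,250.00 − R$7,054,700 = R$14,909,550.00.
Interest = R$6,137,025.00, so EBIT − I = R$8,772,525.00.
DCL = total CM / (EBIT − I) = R$21,964,250.00 / R$8,772,525.00 = 2.5038.
%ΔEPS = DCL × %ΔSales = 2.5038 × -4.6% = -11.5%.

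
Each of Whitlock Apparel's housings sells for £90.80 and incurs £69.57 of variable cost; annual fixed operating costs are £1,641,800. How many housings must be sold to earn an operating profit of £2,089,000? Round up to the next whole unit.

175,733 housings

Contribution margin per unit = £90.80 − £69.57 = £21.23.
Units = (FC + target) / CM = (£1,641,800 + £2,089,000) / £21.23 = 175,732.45, so 175,733 housings.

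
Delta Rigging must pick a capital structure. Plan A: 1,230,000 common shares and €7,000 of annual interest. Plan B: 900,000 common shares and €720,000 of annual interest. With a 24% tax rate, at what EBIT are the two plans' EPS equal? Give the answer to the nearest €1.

Set EPS_A = EPS_B: (EBIT − €7,000)(1 − 0.24) ÷ 1,230,000 = (EBIT − €720,000)(1 − 0.24) ÷ 900,000.
Cancelling (1 − t) and cross-multiplying: 900,000·(EBIT − 7,000) = 1,230,000·(EBIT − 720,000).
EBIT × (1,230,000 − 900,000) = 720,000 × 1,230,000 − 7,000 × 900,000 = 879,300,000,000, so EBIT = 879,300,000,000 ÷ 330,000 = 2,664,545.45.

€2,664,545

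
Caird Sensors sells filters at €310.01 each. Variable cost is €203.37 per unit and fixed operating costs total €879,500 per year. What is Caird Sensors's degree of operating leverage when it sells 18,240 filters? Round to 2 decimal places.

1.83

Contribution at this volume is 18,240 × €106.64 = €1,945,113.60.
EBIT = €1,945,113.60 − €879,500 = €1,065,613.60.
DOL = contribution ÷ EBIT = €1,945,113.60 ÷ €1,065,613.60 = 1.8253.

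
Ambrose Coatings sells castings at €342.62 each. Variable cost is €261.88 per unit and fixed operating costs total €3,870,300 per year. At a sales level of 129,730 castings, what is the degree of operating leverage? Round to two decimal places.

1.59

Total contribution margin = 129,730 × €80.74 = €10,474,400.20.
Subtracting fixed costs: EBIT = €10,474,400.20 − €3,870,300 = €6,604,100.20.
Degree of operating leverage = €10,474,400.20 / €6,604,100.20 = 1.5860.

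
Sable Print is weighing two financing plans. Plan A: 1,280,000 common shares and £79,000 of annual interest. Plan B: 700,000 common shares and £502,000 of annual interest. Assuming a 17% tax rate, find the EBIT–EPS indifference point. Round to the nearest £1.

£1,012,517

At indifference, (EBIT − 79,000)(1 − t)/1,280,000 = (EBIT − 502,000)(1 − t)/700,000.
Cancelling (1 − t) and cross-multiplying: 700,000·(EBIT − 79,000) = 1,280,000·(EBIT − 502,000).
Solving, EBIT = (502,000·1,280,000 − 79,000·700,000) / (1,280,000 − 700,000) = 587,260,000,000 / 580,000 = 1,012,517.24.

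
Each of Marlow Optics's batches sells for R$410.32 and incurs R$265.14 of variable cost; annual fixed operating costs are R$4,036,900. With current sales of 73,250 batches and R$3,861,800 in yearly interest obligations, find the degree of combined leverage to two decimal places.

Total contribution margin = 73,250 × R$145.18 = R$10,634,435.00.
Operating income = contribution − fixed costs = R$10,634,435.00 − R$4,036,900 = R$6,597,535.00. Interest = R$3,861,800.00, so EBIT − I = R$2,735,735.00.
Degree of total leverage = total CM / (EBIT − interest) = R$10,634,435.00 / R$2,735,735.00 = 3.8872.

3.89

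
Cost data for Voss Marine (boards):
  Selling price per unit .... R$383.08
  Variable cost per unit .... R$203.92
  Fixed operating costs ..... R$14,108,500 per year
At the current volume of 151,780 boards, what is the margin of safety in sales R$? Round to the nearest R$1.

Unit CM = price − variable cost = R$383.08 − R$203.92 = R$179.16. Break-even units = R$14,108,500 ÷ R$179.16 = 78,748.05; break-even revenue = 78,748.05 × R$383.08 = R$30,166,801.63.
Actual sales revenue = 151,780 × R$383.08 = R$58,143,882.40.
Margin of safety = R$58,143,882.40 − R$30,166,801.63 = R$27,977,081.

R$27,977,081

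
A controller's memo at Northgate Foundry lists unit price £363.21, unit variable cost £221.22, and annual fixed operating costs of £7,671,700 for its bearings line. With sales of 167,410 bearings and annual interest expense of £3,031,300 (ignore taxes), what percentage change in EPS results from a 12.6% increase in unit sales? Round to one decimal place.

+22.9%

At 167,410 units, contribution = 167,410 × £141.99 = £23,770,545.90.
EBIT = £23,770,545.90 − £7,671,700 = £16,098,845.90.
Interest = £3,031,300.00, so EBIT − I = £13,067,545.90.
DCL = total CM / (EBIT − I) = £23,770,545.90 / £13,067,545.90 = 1.8191.
EPS therefore changes by 1.8191 × (+12.6%) = +22.9%.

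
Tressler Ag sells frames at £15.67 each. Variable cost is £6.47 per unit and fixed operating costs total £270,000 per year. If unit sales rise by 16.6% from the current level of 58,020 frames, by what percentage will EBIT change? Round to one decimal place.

At 58,020 units, contribution = 58,020 × £9.20 = £533,784.00.
EBIT = £533,784.00 − £270,000 = £263,784.00.
DOL = contribution ÷ EBIT = £533,784.00 ÷ £263,784.00 = 2.0236.
Operating income changes by 2.0236 × +16.6% = +33.6%.

+33.6%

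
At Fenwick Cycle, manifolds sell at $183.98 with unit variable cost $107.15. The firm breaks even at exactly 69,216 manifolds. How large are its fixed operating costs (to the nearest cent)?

$5,317,865.28

Unit CM = price − variable cost = $183.98 − $107.15 = $76.83.
Fixed costs = break-even units × CM = 69,216 × $76.83 = $5,317,865.28.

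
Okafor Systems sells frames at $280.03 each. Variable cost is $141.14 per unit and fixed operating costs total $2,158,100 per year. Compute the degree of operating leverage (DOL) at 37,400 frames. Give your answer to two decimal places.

Contribution at this volume is 37,400 × $138.89 = $5,194,486.00.
EBIT = $5,194,486.00 − $2,158,100 = $3,036,386.00.
So DOL = total CM / EBIT = $5,194,486.00 / $3,036,386.00 = 1.7107.

1.71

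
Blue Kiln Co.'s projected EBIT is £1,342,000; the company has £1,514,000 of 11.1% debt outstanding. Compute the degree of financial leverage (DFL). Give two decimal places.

1.14

Interest = £168,054.00.
Degree of financial leverage = EBIT / (EBIT − interest) = £1,342,000 / £1,173,946.00 = 1.1432.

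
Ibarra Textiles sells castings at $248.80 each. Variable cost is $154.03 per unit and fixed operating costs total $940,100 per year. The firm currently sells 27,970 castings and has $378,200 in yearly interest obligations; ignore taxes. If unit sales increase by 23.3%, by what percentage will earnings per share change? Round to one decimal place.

Total contribution margin = 27,970 × $94.77 = $2,650,716.90.
Operating income = contribution − fixed costs = $2,650,716.90 − $940,100 = $1,710,616.90.
Interest = $378,200.00, so EBIT − I = $1,332,416.90.
Degree of combined leverage = contribution ÷ (EBIT − I) = $2,650,716.90 ÷ $1,332,416.90 = 1.9894.
EPS therefore changes by 1.9894 × (+23.3%) = +46.4%.

+46.4%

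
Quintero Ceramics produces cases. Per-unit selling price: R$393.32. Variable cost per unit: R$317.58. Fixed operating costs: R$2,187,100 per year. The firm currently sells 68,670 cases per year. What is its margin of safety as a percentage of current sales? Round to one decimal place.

Unit CM = price − variable cost = R$393.32 − R$317.58 = R$75.74. Break-even units = R$2,187,100 ÷ R$75.74 = 28,876.42; break-even revenue = 28,876.42 × R$393.32 = R$11,357,673.25.
Actual sales revenue = 68,670 × R$393.32 = R$27,009,284.40.
Margin of safety = (R$27,009,284.40 − R$11,357,673.25) ÷ R$27,009,284.40 = 57.9%.

57.9%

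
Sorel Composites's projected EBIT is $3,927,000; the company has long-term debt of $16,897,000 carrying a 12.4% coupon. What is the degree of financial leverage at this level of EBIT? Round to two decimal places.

Annual interest charges come to $2,095,228.00.
DFL = EBIT ÷ (EBIT − I) = $3,927,000 ÷ ($3,927,000 − $2,095,228.00) = $3,927,000 ÷ $1,831,772.00 = 2.1438.

2.14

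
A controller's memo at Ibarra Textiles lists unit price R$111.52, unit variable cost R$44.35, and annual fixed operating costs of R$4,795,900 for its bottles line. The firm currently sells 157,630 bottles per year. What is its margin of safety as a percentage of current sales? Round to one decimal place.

54.7%

Each unit contributes R$111.52 − R$44.35 = R$67.17. Break-even units = R$4,795,900 ÷ R$67.17 = 71,399.43; break-even revenue = 71,399.43 × R$111.52 = R$7,962,464.91.
Actual sales revenue = 157,630 × R$111.52 = R$17,578,897.60.
Margin of safety = (R$17,578,897.60 − R$7,962,464.91) ÷ R$17,578,897.60 = 54.7%.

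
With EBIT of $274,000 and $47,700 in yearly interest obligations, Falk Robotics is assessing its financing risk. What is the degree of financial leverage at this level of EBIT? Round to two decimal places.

1.21

Annual interest charges come to $47,700.00.
DFL = EBIT ÷ (EBIT − I) = $274,000 ÷ ($274,000 − $47,700.00) = $274,000 ÷ $226,300.00 = 1.2108.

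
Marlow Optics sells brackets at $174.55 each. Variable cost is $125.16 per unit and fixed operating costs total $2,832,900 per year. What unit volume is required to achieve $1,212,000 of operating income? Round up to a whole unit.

Contribution margin per unit = $174.55 − $125.16 = $49.39.
Required volume = (fixed costs + target profit) ÷ CM = ($2,832,900 + $1,212,000) ÷ $49.39 = 81,897.15, so 81,898 brackets.

81,898 brackets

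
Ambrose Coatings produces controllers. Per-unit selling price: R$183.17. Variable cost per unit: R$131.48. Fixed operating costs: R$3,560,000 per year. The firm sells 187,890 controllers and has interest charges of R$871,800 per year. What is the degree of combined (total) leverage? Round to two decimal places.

Contribution at this volume is 187,890 × R$51.69 = R$9,712,034.10.
Subtracting fixed costs: EBIT = R$9,712,034.10 − R$3,560,000 = R$6,152,034.10. Interest = R$871,800.00, so EBIT − I = R$5,280,234.10.
Degree of total leverage = total CM / (EBIT − interest) = R$9,712,034.10 / R$5,280,234.10 = 1.8393.

1.84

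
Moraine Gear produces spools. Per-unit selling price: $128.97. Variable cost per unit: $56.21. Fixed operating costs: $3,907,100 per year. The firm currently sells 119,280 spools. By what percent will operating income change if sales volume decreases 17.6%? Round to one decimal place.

At 119,280 units, contribution = 119,280 × $72.76 = $8,678,812.80.
EBIT = $8,678,812.80 − $3,907,100 = $4,771,712.80.
Degree of operating leverage = $8,678,812.80 / $4,771,712.80 = 1.8188.
Operating income changes by 1.8188 × -17.6% = -32.0%.

-32.0%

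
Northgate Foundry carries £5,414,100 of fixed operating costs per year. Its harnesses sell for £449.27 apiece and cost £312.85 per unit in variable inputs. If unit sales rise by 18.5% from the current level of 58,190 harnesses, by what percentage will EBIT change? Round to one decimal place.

+58.2%

Contribution at this volume is 58,190 × £136.42 = £7,938,279.80.
Subtracting fixed costs: EBIT = £7,938,279.80 − £5,414,100 = £2,524,179.80.
So DOL = total CM / EBIT = £7,938,279.80 / £2,524,179.80 = 3.1449.
%ΔEBIT = DOL × %ΔSales = 3.1449 × +18.5% = +58.2%.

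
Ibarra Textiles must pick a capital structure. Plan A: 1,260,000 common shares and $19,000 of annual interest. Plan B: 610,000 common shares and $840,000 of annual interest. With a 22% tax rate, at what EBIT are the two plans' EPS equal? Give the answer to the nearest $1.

$1,610,477

Set EPS_A = EPS_B: (EBIT − $19,000)(1 − 0.22) ÷ 1,260,000 = (EBIT − $840,000)(1 − 0.22) ÷ 610,000.
Cancelling (1 − t) and cross-multiplying: 610,000·(EBIT − 19,000) = 1,260,000·(EBIT − 840,000).
Solving, EBIT = (840,000·1,260,000 − 19,000·610,000) / (1,260,000 − 610,000) = 1,046,810,000,000 / 650,000 = 1,610,476.92.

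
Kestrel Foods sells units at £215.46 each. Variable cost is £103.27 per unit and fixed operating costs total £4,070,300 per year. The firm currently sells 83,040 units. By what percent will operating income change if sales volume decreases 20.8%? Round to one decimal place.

Total contribution margin = 83,040 × £112.19 = £9,316,257.60.
EBIT = £9,316,257.60 − £4,070,300 = £5,245,957.60.
So DOL = total CM / EBIT = £9,316,257.60 / £5,245,957.60 = 1.7759.
So EBIT moves 1.7759 × (-20.8%) = -36.9%.

-36.9%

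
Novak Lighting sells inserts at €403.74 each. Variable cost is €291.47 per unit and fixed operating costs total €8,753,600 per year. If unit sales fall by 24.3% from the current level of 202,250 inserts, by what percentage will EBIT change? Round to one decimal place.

Contribution at this volume is 202,250 × €112.27 = €22,706,607.50.
Subtracting fixed costs: EBIT = €22,706,607.50 − €8,753,600 = €13,953,007.50.
DOL = contribution ÷ EBIT = €22,706,607.50 ÷ €13,953,007.50 = 1.6274.
%ΔEBIT = DOL × %ΔSales = 1.6274 × -24.3% = -39.5%.

-39.5%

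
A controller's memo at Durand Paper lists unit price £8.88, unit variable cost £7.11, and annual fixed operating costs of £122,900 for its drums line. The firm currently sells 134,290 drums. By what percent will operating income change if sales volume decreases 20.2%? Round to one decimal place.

Contribution at this volume is 134,290 × £1.77 = £237,693.30.
EBIT = £237,693.30 − £122,900 = £114,793.30.
DOL = contribution ÷ EBIT = £237,693.30 ÷ £114,793.30 = 2.0706.
%ΔEBIT = DOL × %ΔSales = 2.0706 × -20.2% = -41.8%.

-41.8%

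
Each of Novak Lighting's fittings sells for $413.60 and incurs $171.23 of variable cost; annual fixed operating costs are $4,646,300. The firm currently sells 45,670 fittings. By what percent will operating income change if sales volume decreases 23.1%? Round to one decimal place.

-39.8%

Contribution at this volume is 45,670 × $242.37 = $11,069,037.90.
Subtracting fixed costs: EBIT = $11,069,037.90 − $4,646,300 = $6,422,737.90.
DOL = contribution ÷ EBIT = $11,069,037.90 ÷ $6,422,737.90 = 1.7234.
%ΔEBIT = DOL × %ΔSales = 1.7234 × -23.1% = -39.8%.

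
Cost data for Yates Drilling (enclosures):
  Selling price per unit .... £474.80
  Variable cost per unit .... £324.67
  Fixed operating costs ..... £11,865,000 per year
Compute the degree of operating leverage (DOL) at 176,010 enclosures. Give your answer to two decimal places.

1.81

Total contribution margin = 176,010 × £150.13 = £26,424,381.30.
EBIT = £26,424,381.30 − £11,865,000 = £14,559,381.30.
Degree of operating leverage = £26,424,381.30 / £14,559,381.30 = 1.8149.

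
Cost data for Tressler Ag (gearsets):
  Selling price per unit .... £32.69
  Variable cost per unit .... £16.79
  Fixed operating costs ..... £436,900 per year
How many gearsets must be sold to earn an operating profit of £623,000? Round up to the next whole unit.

66,661 gearsets

Each unit contributes £32.69 − £16.79 = £15.90.
Required volume = (fixed costs + target profit) ÷ CM = (£436,900 + £623,000) ÷ £15.90 = 66,660.38, so 66,661 gearsets.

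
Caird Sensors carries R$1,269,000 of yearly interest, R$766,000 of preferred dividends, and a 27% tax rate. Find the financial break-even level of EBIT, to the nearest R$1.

R$2,318,315

Grossing the preferred dividend up to pre-tax terms: R$766,000 / (1 − 0.27) = R$1,049,315.07.
EPS = 0 when EBIT covers interest plus the pre-tax preferred burden: R$1,269,000 + R$1,049,315.07 = R$2,318,315.07.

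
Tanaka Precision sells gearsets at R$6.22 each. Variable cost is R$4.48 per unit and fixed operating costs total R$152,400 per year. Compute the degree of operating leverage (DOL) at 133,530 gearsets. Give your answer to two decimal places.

2.91

Total contribution margin = 133,530 × R$1.74 = R$232,342.20.
Subtracting fixed costs: EBIT = R$232,342.20 − R$152,400 = R$79,942.20.
So DOL = total CM / EBIT = R$232,342.20 / R$79,942.20 = 2.9064.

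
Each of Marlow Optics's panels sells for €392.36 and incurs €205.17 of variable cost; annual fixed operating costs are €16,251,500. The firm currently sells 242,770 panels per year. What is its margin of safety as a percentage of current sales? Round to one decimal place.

64.2%

Each unit contributes €392.36 − €205.17 = €187.19. Break-even units = €16,251,500 ÷ €187.19 = 86,818.21; break-even revenue = 86,818.21 × €392.36 = €34,063,991.35.
Actual sales revenue = 242,770 × €392.36 = €95,253,237.20.
Margin of safety = (€95,253,237.20 − €34,063,991.35) ÷ €95,253,237.20 = 64.2%.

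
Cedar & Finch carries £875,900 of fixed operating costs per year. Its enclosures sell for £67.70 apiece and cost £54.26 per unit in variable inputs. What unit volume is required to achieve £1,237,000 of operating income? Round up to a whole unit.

Each unit contributes £67.70 − £54.26 = £13.44.
Units = (FC + target) / CM = (£875,900 + £1,237,000) / £13.44 = 157,209.82, so 157,210 enclosures.

157,210 enclosures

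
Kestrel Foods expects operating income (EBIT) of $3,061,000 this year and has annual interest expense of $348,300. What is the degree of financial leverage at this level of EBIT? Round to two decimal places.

Annual interest charges come to $348,300.00.
Degree of financial leverage = EBIT / (EBIT − interest) = $3,061,000 / $2,712,700.00 = 1.1284.

1.13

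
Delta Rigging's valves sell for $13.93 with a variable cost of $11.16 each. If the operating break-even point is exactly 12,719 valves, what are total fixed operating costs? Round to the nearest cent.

$35,231.63

Each unit contributes $13.93 − $11.16 = $2.77.
Fixed costs = break-even units × CM = 12,719 × $2.77 = $35,231.63.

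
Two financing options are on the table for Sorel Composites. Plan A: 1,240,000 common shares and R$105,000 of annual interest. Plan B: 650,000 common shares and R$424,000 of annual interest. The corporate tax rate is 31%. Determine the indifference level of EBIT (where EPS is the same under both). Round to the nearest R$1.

Set EPS_A = EPS_B: (EBIT − R$105,000)(1 − 0.31) ÷ 1,240,000 = (EBIT − R$424,000)(1 − 0.31) ÷ 650,000.
Cancelling (1 − t) and cross-multiplying: 650,000·(EBIT − 105,000) = 1,240,000·(EBIT − 424,000).
EBIT × (1,240,000 − 650,000) = 424,000 × 1,240,000 − 105,000 × 650,000 = 457,510,000,000, so EBIT = 457,510,000,000 ÷ 590,000 = 775,440.68.

R$775,441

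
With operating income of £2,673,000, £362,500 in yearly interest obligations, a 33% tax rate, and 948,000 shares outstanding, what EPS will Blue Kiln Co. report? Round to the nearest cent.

Pre-tax income = £2,673,000 − £362,500.00 = £2,310,500.00.
After tax at 33%: net income = £2,310,500.00 × 0.67 = £1,548,035.00.
EPS = £1,548,035.00 ÷ 948,000 = £1.63.

£1.63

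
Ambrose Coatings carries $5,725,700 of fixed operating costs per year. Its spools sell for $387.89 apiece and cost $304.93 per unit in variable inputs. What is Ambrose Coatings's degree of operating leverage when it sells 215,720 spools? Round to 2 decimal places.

Contribution at this volume is 215,720 × $82.96 = $17,896,131.20.
Subtracting fixed costs: EBIT = $17,896,131.20 − $5,725,700 = $12,170,431.20.
Degree of operating leverage = $17,896,131.20 / $12,170,431.20 = 1.4705.

1.47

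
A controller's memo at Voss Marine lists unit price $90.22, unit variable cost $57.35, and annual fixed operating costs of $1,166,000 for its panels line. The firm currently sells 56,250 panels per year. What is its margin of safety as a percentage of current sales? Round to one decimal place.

Contribution margin per unit = $90.22 − $57.35 = $32.87. Break-even units = $1,166,000 ÷ $32.87 = 35,473.08; break-even revenue = 35,473.08 × $90.22 = $3,200,380.89.
Actual sales revenue = 56,250 × $90.22 = $5,074,875.00.
Margin of safety = ($5,074,875.00 − $3,200,380.89) ÷ $5,074,875.00 = 36.9%.

36.9%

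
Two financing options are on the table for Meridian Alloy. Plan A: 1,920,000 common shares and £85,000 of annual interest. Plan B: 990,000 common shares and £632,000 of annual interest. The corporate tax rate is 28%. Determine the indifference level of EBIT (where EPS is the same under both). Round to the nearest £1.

Set EPS_A = EPS_B: (EBIT − £85,000)(1 − 0.28) ÷ 1,920,000 = (EBIT − £632,000)(1 − 0.28) ÷ 990,000.
Cancelling (1 − t) and cross-multiplying: 990,000·(EBIT − 85,000) = 1,920,000·(EBIT − 632,000).
Solving, EBIT = (632,000·1,920,000 − 85,000·990,000) / (1,920,000 − 990,000) = 1,129,290,000,000 / 930,000 = 1,214,290.32.

£1,214,290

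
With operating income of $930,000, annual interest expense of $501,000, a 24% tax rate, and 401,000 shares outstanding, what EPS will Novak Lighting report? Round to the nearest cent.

Interest = $501,000.00, so EBT = $930,000 − $501,000.00 = $429,000.00.
After tax at 24%: net income = $429,000.00 × 0.76 = $326,040.00.
Per share: $326,040.00 / 401,000 shares = $0.81.

$0.81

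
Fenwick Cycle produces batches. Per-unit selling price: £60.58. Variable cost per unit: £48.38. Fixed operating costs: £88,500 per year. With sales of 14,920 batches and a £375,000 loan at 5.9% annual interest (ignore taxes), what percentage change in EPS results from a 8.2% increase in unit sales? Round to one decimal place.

+20.9%

Contribution at this volume is 14,920 × £12.20 = £182,024.00.
EBIT = £182,024.00 − £88,500 = £93,524.00.
After interest of £22,125.00, pre-tax earnings = £71,399.00.
DCL = total CM / (EBIT − I) = £182,024.00 / £71,399.00 = 2.5494.
EPS therefore changes by 2.5494 × (+8.2%) = +20.9%.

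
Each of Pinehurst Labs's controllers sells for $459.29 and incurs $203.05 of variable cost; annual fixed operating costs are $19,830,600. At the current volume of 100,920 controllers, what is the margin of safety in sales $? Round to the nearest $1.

$10,806,760

Contribution margin per unit = $459.29 − $203.05 = $256.24. Break-even units = $19,830,600 ÷ $256.24 = 77,390.73; break-even revenue = 77,390.73 × $459.29 = $35,544,787.21.
Current sales = 100,920 × $459.29 = $46,351,546.80.
Margin of safety = $46,351,546.80 − $35,544,787.21 = $10,806,760.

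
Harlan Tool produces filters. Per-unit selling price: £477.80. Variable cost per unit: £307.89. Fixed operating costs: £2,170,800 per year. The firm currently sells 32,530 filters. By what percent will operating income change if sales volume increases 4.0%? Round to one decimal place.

+6.6%

Total contribution margin = 32,530 × £169.91 = £5,527,172.30.
Operating income = contribution − fixed costs = £5,527,172.30 − £2,170,800 = £3,356,372.30.
DOL = contribution ÷ EBIT = £5,527,172.30 ÷ £3,356,372.30 = 1.6468.
So EBIT moves 1.6468 × (+4.0%) = +6.6%.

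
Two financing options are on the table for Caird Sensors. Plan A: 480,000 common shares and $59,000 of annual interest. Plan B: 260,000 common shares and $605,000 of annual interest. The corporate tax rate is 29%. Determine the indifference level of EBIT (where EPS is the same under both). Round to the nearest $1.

$1,250,273

Set EPS_A = EPS_B: (EBIT − $59,000)(1 − 0.29) ÷ 480,000 = (EBIT − $605,000)(1 − 0.29) ÷ 260,000.
The (1 − t) factor cancels: (EBIT − 59,000) × 260,000 = (EBIT − 605,000) × 480,000.
Solving, EBIT = (605,000·480,000 − 59,000·260,000) / (480,000 − 260,000) = 275,060,000,000 / 220,000 = 1,250,272.73.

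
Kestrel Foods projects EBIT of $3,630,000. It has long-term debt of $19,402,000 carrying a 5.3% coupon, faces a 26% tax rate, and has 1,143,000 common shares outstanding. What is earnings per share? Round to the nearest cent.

Interest = $1,028,306.00, so EBT = $3,630,000 − $1,028,306.00 = $2,601,694.00.
Net income = $2,601,694.00 × (1 − 0.26) = $1,925,253.56.
EPS = $1,925,253.56 ÷ 1,143,000 = $1.68.

$1.68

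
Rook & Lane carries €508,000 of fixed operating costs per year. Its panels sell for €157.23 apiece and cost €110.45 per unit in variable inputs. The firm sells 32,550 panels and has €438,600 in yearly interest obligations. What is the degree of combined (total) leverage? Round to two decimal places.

2.64

At 32,550 units, contribution = 32,550 × €46.78 = €1,522,689.00.
EBIT = €1,522,689.00 − €508,000 = €1,014,689.00. Interest = €438,600.00, so EBIT − I = €576,089.00.
DCL = contribution ÷ (EBIT − I) = €1,522,689.00 ÷ €576,089.00 = 2.6431.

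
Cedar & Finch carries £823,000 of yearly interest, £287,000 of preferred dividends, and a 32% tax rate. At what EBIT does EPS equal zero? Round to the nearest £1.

£1,245,059

Preferred dividends are paid after tax, so their pre-tax equivalent is £287,000 ÷ (1 − 0.32) = £422,058.82.
EPS = 0 when EBIT covers interest plus the pre-tax preferred burden: £823,000 + £422,058.82 = £1,245,058.82.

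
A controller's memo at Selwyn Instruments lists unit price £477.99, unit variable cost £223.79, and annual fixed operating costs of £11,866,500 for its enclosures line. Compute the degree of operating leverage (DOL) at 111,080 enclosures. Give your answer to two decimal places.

Contribution at this volume is 111,080 × £254.20 = £28,236,536.00.
EBIT = £28,236,536.00 − £11,866,500 = £16,370,036.00.
So DOL = total CM / EBIT = £28,236,536.00 / £16,370,036.00 = 1.7249.

1.72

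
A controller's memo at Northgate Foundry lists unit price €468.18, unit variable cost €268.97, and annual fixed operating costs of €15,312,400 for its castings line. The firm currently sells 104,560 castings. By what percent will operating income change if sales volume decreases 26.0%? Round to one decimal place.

-98.2%

Total contribution margin = 104,560 × €199.21 = €20,829,397.60.
Operating income = contribution − fixed costs = €20,829,397.60 − €15,312,400 = €5,516,997.60.
So DOL = total CM / EBIT = €20,829,397.60 / €5,516,997.60 = 3.7755.
Operating income changes by 3.7755 × -26.0% = -98.2%.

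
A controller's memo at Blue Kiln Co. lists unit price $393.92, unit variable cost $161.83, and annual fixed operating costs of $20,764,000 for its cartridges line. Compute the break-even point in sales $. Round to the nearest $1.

Contribution margin per unit = $393.92 − $161.83 = $232.09, a CM ratio of $232.09 ÷ $393.92 = 0.5892.
Break-even sales = FC ÷ CM ratio = $20,764,000 × $393.92 / $232.09 = $35,242,168.

$35,242,168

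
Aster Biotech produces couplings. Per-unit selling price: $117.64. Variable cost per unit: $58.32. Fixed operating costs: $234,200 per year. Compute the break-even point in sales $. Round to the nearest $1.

Contribution margin per unit = $117.64 − $58.32 = $59.32, a CM ratio of $59.32 ÷ $117.64 = 0.5043.
Break-even sales = FC ÷ CM ratio = $234,200 × $117.64 / $59.32 = $464,452.

$464,452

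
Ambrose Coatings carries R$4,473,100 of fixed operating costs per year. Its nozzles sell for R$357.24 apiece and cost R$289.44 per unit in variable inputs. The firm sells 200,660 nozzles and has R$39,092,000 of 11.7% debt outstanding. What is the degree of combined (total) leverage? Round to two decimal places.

2.98

Contribution at this volume is 200,660 × R$67.80 = R$13,604,748.00.
Operating income = contribution − fixed costs = R$13,604,748.00 − R$4,473,100 = R$9,131,648.00. Interest = R$4,573,764.00.
DOL = R$13,604,748.00 ÷ R$9,131,648.00 = 1.4898; DFL = R$9,131,648.00 ÷ R$4,557,884.00 = 2.0035.
Combined leverage = 1.4898 × 2.0035 = 2.9848.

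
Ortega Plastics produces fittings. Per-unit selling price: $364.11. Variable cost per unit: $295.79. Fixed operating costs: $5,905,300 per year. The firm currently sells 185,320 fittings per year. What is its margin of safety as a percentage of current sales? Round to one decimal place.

53.4%

Contribution margin per unit = $364.11 − $295.79 = $68.32. Break-even units = $5,905,300 ÷ $68.32 = 86,435.89; break-even revenue = 86,435.89 × $364.11 = $31,472,171.88.
Current sales = 185,320 × $364.11 = $67,476,865.20.
Margin of safety = ($67,476,865.20 − $31,472,171.88) ÷ $67,476,865.20 = 53.4%.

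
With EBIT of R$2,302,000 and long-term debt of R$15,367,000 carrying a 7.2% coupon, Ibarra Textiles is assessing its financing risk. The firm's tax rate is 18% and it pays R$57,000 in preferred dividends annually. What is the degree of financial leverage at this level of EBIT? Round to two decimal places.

Annual interest charges come to R$1,106,424.00.
Pre-tax preferred-dividend burden = R$57,000 ÷ (1 − 0.18) = R$69,512.20.
DFL = EBIT ÷ [EBIT − I − D_p/(1−t)] = R$2,302,000 ÷ [R$2,302,000 − R$1,106,424.00 − R$69,512.20] = R$2,302,000 ÷ R$1,126,063.80 = 2.0443.

2.04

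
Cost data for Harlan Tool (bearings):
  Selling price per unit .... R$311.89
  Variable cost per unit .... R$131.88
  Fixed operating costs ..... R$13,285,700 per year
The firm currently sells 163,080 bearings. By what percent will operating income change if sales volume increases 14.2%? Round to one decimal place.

+25.9%

At 163,080 units, contribution = 163,080 × R$180.01 = R$29,356,030.80.
EBIT = R$29,356,030.80 − R$13,285,700 = R$16,070,330.80.
DOL = contribution ÷ EBIT = R$29,356,030.80 ÷ R$16,070,330.80 = 1.8267.
%ΔEBIT = DOL × %ΔSales = 1.8267 × +14.2% = +25.9%.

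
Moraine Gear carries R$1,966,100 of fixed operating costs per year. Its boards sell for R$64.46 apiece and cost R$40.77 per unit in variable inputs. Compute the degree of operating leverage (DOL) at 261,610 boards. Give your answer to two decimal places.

1.46

Total contribution margin = 261,610 × R$23.69 = R$6,197,540.90.
Operating income = contribution − fixed costs = R$6,197,540.90 − R$1,966,100 = R$4,231,440.90.
DOL = contribution ÷ EBIT = R$6,197,540.90 ÷ R$4,231,440.90 = 1.4646.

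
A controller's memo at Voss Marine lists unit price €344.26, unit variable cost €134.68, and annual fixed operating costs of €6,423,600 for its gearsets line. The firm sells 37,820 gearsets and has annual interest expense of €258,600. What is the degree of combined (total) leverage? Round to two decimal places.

At 37,820 units, contribution = 37,820 × €209.58 = €7,926,315.60.
Operating income = contribution − fixed costs = €7,926,315.60 − €6,423,600 = €1,502,715.60. Interest = €258,600.00, so EBIT − I = €1,244,115.60.
Degree of total leverage = total CM / (EBIT − interest) = €7,926,315.60 / €1,244,115.60 = 6.3710.

6.37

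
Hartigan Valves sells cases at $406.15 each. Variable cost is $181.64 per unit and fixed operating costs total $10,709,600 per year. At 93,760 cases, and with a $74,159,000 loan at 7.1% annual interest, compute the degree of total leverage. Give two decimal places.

At 93,760 units, contribution = 93,760 × $224.51 = $21,050,057.60.
EBIT = $21,050,057.60 − $10,709,600 = $10,340,457.60. Interest = $5,265,289.00.
DOL = $21,050,057.60 ÷ $10,340,457.60 = 2.0357; DFL = $10,340,457.60 ÷ $5,075,168.60 = 2.0375.
Combined leverage = 2.0357 × 2.0375 = 4.1477.

4.15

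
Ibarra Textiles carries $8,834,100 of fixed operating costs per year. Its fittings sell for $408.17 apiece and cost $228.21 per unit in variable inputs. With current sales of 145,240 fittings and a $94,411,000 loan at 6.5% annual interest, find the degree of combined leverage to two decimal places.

2.34

At 145,240 units, contribution = 145,240 × $179.96 = $26,137,390.40.
Subtracting fixed costs: EBIT = $26,137,390.40 − $8,834,100 = $17,303,290.40. Interest = $6,136,715.00.
DOL = $26,137,390.40 ÷ $17,303,290.40 = 1.5105; DFL = $17,303,290.40 ÷ $11,166,575.40 = 1.5496.
DCL = DOL × DFL = 1.5105 × 1.5496 = 2.3407.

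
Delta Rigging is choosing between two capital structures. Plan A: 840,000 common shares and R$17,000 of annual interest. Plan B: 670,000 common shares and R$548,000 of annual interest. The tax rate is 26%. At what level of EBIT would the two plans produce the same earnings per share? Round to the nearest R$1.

Set EPS_A = EPS_B: (EBIT − R$17,000)(1 − 0.26) ÷ 840,000 = (EBIT − R$548,000)(1 − 0.26) ÷ 670,000.
Cancelling (1 − t) and cross-multiplying: 670,000·(EBIT − 17,000) = 840,000·(EBIT − 548,000).
EBIT × (840,000 − 670,000) = 548,000 × 840,000 − 17,000 × 670,000 = 448,930,000,000, so EBIT = 448,930,000,000 ÷ 170,000 = 2,640,764.71.

R$2,640,765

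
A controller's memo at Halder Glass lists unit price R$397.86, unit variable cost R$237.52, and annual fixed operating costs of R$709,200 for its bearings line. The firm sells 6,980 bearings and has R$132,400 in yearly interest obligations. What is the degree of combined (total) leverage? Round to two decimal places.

4.03

Contribution at this volume is 6,980 × R$160.34 = R$1,119,173.20.
Operating income = contribution − fixed costs = R$1,119,173.20 − R$709,200 = R$409,973.20. Interest = R$132,400.00, so EBIT − I = R$277,573.20.
Degree of total leverage = total CM / (EBIT − interest) = R$1,119,173.20 / R$277,573.20 = 4.0320.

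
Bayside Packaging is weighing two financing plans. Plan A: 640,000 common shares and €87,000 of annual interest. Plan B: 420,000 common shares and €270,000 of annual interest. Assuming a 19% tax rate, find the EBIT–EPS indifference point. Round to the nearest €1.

At indifference, (EBIT − 87,000)(1 − t)/640,000 = (EBIT − 270,000)(1 − t)/420,000.
The (1 − t) factor cancels: (EBIT − 87,000) × 420,000 = (EBIT − 270,000) × 640,000.
Solving, EBIT = (270,000·640,000 − 87,000·420,000) / (640,000 − 420,000) = 136,260,000,000 / 220,000 = 619,363.64.

€619,364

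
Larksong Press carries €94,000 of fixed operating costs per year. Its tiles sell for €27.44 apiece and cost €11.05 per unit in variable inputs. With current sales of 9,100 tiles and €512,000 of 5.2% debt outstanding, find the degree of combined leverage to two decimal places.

Contribution at this volume is 9,100 × €16.39 = €149,149.00.
Subtracting fixed costs: EBIT = €149,149.00 − €94,000 = €55,149.00. Interest = €26,624.00.
DOL = €149,149.00 ÷ €55,149.00 = 2.7045; DFL = €55,149.00 ÷ €28,525.00 = 1.9334.
Combined leverage = 2.7045 × 1.9334 = 5.2289.

5.23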